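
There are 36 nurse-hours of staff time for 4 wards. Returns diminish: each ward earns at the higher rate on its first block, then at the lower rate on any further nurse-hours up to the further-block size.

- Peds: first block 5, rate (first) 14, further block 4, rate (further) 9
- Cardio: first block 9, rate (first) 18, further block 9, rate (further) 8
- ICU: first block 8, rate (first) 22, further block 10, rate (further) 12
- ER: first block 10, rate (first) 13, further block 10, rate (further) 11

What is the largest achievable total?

586

Order all 8 blocks by rate: ICU/first 22 > Cardio/first 18 > Peds/first 14 > ER/first 13 > ICU/second 12 > ER/second 11 > Peds/second 9 > Cardio/second 8.
ICU first at 22: fill all 8 — 28 left.
Cardio/first (18): +9 — 19 left.
Peds first at 14: fill all 5 — 14 left.
ER first at 13: fill all 10 — 4 left.
4 remain; put them into ICU second at 12.
Total = 22×8 + 18×9 + 14×5 + 13×10 + 12×4 = 586.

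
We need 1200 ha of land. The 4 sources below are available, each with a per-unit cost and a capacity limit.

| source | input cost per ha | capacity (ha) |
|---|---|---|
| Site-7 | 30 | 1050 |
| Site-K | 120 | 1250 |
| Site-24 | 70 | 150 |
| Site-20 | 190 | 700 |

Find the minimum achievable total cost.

42000

Fill from the cheapest source first.
Take 1050 from Site-7 at 30 → need 150 more.
Site-24 (70): use full 150 → 0 ha to go.
Site-K, Site-20: unused.
Cost = 1050×30 + 150×70 = 42000.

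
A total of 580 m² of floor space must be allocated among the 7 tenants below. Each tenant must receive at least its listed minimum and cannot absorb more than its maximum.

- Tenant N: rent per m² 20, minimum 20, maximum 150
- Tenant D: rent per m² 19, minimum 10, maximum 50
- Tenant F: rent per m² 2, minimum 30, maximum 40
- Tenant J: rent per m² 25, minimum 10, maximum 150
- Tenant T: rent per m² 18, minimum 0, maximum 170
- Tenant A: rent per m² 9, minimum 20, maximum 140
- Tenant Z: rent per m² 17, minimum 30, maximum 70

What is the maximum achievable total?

Meeting every minimum uses 20+10+30+10+0+20+30 = 120 m², leaving 460.
Order the tenants by rent per m²: Tenant J 25 > Tenant N 20 > Tenant D 19 > Tenant T 18 > Tenant Z 17 > Tenant A 9 > Tenant F 2.
Tenant J: +140 to 150 (cap) → 320 left.
Give Tenant N 130 more to hit its cap of 150 → 190 left.
Tenant D takes 40 more to reach its cap of 50 → 150 left.
Tenant T: +150 (room for 170) → 150. Pool exhausted.
Total = 20×150 + 19×50 + 2×30 + 25×150 + 18×150 + 9×20 + 17×30 = 11150.

11150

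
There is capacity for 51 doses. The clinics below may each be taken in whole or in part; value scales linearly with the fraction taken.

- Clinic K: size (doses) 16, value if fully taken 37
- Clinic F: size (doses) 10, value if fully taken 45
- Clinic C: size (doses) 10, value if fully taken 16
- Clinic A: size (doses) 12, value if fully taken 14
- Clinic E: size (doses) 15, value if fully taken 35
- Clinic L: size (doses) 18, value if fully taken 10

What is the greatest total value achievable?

133

Best value per unit of size first: Clinic F 45/10≈4.5, Clinic E 35/15≈2.33, Clinic K 37/16≈2.31, Clinic C 16/10≈1.6, Clinic A 14/12≈1.17, Clinic L 10/18≈0.556.
Clinic F: take in full, 10 doses for value 45 ; 41 left.
Clinic E: take in full, 15 doses for value 35 ; 26 left.
Clinic K: take in full, 16 doses for value 37 ; 10 left.
Take all of Clinic C (10 doses, value 16) ; 0 doses left.
Total value = 133.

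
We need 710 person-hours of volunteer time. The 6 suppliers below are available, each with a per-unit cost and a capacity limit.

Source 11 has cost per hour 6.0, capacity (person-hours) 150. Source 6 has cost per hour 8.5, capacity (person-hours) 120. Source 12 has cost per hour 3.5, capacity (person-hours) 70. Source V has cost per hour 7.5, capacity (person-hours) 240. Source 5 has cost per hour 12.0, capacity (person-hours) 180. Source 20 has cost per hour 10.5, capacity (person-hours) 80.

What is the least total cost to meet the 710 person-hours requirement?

5405

Fill from the cheapest supplier first.
Take 70 from Source 12 at 3.5 — need 640 more.
Take 150 from Source 11 at 6.0 — need 490 more.
Source V (7.5): use full 240 — 250 person-hours to go.
Source 6 (8.5): use full 120 — 130 person-hours to go.
Take 80 from Source 20 at 10.5 — need 50 more.
Source 5 (12.0): take the remaining 50 — done.
Cost = 70×3.5 + 150×6.0 + 240×7.5 + 120×8.5 + 80×10.5 + 50×12.0 = 5405.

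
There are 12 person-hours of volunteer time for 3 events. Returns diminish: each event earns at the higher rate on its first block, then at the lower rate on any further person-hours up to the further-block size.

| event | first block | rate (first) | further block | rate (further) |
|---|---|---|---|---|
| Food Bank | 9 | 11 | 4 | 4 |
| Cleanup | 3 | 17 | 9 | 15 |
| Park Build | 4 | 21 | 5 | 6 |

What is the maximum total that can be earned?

Order all 6 blocks by rate: Park Build/tier1 21 > Cleanup/tier1 17 > Cleanup/tier2 15 > Food Bank/tier1 11 > Park Build/tier2 6 > Food Bank/tier2 4.
Park Build/tier1 (21): +4 — 8 left.
Cleanup/tier1 (17): +3 — 5 left.
5 remain; put them into Cleanup tier2 at 15.
Total = 21×4 + 17×3 + 15×5 = 210.

210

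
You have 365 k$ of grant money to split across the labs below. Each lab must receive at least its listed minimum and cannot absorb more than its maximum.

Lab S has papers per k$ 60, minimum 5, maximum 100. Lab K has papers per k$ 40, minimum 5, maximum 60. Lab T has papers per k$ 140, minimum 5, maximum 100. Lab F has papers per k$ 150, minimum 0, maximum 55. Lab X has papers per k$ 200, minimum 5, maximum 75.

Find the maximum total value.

44650

Meeting every minimum uses 5+5+5+0+5 = 20 k$, leaving 345.
Order the labs by papers per k$: Lab X 200 > Lab F 150 > Lab T 140 > Lab S 60 > Lab K 40.
Give Lab X 70 more to hit its cap of 75 → 275 left.
Lab F takes 55 more to reach its cap of 55 → 220 left.
Lab T: +95 to 100 (cap) → 125 left.
Lab S: +95 to 100 (cap) → 30 left.
Lab K has room for 55 more but only 30 remain, so it gets 35.
Total = 60×100 + 40×35 + 140×100 + 150×55 + 200×75 = 44650.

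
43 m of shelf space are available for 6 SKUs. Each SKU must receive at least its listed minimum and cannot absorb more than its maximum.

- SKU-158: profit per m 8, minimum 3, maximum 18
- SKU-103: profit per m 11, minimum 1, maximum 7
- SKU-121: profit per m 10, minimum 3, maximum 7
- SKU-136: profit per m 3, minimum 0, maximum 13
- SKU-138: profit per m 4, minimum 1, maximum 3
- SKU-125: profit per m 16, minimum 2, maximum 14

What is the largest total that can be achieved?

Meeting every minimum uses 3+1+3+0+1+2 = 10 m, leaving 33.
Rank by profit per m: SKU-125 16 > SKU-103 11 > SKU-121 10 > SKU-158 8 > SKU-138 4 > SKU-136 3.
Give SKU-125 12 more to hit its cap of 14 → 21 left.
SKU-103: +6 to 7 (cap) → 15 left.
SKU-121 takes 4 more to reach its cap of 7 → 11 left.
SKU-158 has room for 15 more but only 11 remain, so it gets 14.
Total = 8×14 + 11×7 + 10×7 + 4×1 + 16×14 = 487.

487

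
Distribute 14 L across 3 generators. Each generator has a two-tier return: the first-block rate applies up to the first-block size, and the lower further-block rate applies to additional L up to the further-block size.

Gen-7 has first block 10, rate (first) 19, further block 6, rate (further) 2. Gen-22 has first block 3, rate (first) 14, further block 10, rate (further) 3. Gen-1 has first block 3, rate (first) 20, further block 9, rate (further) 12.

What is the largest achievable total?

Order all 6 blocks by rate: Gen-1/T1 20 > Gen-7/T1 19 > Gen-22/T1 14 > Gen-1/T2 12 > Gen-22/T2 3 > Gen-7/T2 2.
Gen-1/T1 (20): +3 — 11 left.
Gen-7/T1 (19): +10 — 1 left.
Gen-22 T1 at 14: only 1 left, fill 1.
Total = 20×3 + 19×10 + 14×1 = 264.

264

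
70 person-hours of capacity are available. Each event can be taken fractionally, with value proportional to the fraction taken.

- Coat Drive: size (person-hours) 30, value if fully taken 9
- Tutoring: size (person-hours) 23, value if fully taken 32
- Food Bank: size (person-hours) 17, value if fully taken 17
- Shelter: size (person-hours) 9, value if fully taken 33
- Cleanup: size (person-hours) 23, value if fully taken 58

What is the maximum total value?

Sort by value density: Shelter 33/9≈3.67, Cleanup 58/23≈2.52, Tutoring 32/23≈1.39, Food Bank 17/17≈1, Coat Drive 9/30≈0.3.
Take all of Shelter (9 person-hours, value 33) → 61 person-hours left.
Cleanup: take in full, 23 person-hours for value 58 → 38 left.
All 23 person-hours of Tutoring fit (value 32) → 15 remain.
Only 15 person-hours remain; take 15/17 of Food Bank for value 17×15/17 = 15.
Total value = 138.

138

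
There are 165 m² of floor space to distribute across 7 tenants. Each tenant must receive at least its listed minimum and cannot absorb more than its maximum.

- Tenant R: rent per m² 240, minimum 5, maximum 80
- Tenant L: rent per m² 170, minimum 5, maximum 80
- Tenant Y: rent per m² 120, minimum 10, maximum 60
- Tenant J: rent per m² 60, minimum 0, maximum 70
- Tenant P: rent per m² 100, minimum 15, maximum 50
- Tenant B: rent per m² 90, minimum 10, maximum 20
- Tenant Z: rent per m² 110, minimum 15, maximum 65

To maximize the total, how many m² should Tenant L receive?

Meeting every minimum uses 5+5+10+0+15+10+15 = 60 m², leaving 105.
Order the tenants by rent per m²: Tenant R 240 > Tenant L 170 > Tenant Y 120 > Tenant Z 110 > Tenant P 100 > Tenant B 90 > Tenant J 60.
Give Tenant R 75 more to hit its cap of 80 → 30 left.
Tenant L has room for 75 more but only 30 remain, so it gets 35.

35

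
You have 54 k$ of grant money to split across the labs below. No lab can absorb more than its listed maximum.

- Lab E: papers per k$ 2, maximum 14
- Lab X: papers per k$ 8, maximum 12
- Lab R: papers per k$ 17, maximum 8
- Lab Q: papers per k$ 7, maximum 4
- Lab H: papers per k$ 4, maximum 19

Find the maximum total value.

Rank by papers per k$: Lab R 17 > Lab X 8 > Lab Q 7 > Lab H 4 > Lab E 2.
Lab R: +8 to 8 (cap) ; 46 left.
Lab X: +12 to 12 (cap) ; 34 left.
Give Lab Q 4 to hit its cap of 4 ; 30 left.
Lab H takes 19 to reach its cap of 19 ; 11 left.
Lab E has room for 14 but only 11 remain, so it gets 11.
Total = 2×11 + 8×12 + 17×8 + 7×4 + 4×19 = 358.

358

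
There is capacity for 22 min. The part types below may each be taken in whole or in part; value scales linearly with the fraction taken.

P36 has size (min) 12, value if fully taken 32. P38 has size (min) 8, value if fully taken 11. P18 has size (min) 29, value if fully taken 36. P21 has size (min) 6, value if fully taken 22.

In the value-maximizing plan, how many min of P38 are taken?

Rank by value-to-size ratio: P21 22/6≈3.67, P36 32/12≈2.67, P38 11/8≈1.38, P18 36/29≈1.24.
Take all of P21 (6 min, value 22) ; 16 min left.
P36: take in full, 12 min for value 32 ; 4 left.
4 min left: a 4/8 share of P38 gives 11×4/8 = 5.5.

4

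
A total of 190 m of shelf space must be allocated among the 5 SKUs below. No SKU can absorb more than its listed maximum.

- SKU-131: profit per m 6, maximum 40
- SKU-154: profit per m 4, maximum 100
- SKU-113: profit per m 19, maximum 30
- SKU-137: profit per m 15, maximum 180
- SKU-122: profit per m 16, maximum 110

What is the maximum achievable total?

3080

Order the SKUs by profit per m: SKU-113 19 > SKU-122 16 > SKU-137 15 > SKU-131 6 > SKU-154 4.
SKU-113 takes 30 to reach its cap of 30 — 160 left.
Give SKU-122 110 to hit its cap of 110 — 50 left.
SKU-137: +50 (room for 180) → 50. Pool exhausted.
Total = 19×30 + 15×50 + 16×110 = 3080.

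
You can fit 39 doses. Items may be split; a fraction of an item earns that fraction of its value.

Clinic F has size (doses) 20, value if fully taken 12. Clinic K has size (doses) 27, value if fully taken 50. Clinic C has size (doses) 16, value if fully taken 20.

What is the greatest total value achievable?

Best value per unit of size first: Clinic K 50/27≈1.85, Clinic C 20/16≈1.25, Clinic F 12/20≈0.6.
All 27 doses of Clinic K fit (value 50) → 12 remain.
Only 12 doses remain; take 12/16 of Clinic C for value 20×12/16 = 15.
Total value = 65.

65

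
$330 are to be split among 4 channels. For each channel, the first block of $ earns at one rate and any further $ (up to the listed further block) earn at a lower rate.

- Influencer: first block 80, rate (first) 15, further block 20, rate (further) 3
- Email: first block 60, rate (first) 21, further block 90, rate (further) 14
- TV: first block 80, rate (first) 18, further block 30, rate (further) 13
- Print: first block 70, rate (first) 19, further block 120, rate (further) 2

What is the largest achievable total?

5790

Order all 8 blocks by rate: Email/T1 21 > Print/T1 19 > TV/T1 18 > Influencer/T1 15 > Email/T2 14 > TV/T2 13 > Influencer/T2 3 > Print/T2 2.
Email/T1 (21): +60 → 270 left.
Fill Print T1 block (70 at 19) → 200 left.
TV/T1 (18): +80 → 120 left.
Influencer T1 at 15: fill all 80 → 40 left.
40 remain; put them into Email T2 at 14.
Total = 21×60 + 19×70 + 18×80 + 15×80 + 14×40 = 5790.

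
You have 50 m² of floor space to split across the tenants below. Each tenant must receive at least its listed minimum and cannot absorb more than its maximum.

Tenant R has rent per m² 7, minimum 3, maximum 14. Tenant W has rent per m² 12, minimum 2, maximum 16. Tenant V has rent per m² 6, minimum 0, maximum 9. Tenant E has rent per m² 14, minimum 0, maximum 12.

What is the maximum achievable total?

Meeting every minimum uses 3+2+0+0 = 5 m², leaving 45.
Highest rent per m² first: Tenant E 14 > Tenant W 12 > Tenant R 7 > Tenant V 6.
Give Tenant E 12 more to hit its cap of 12 ; 33 left.
Tenant W takes 14 more to reach its cap of 16 ; 19 left.
Tenant R takes 11 more to reach its cap of 14 ; 8 left.
Tenant V has room for 9 more but only 8 remain, so it gets 8.
Total = 7×14 + 12×16 + 6×8 + 14×12 = 506.

506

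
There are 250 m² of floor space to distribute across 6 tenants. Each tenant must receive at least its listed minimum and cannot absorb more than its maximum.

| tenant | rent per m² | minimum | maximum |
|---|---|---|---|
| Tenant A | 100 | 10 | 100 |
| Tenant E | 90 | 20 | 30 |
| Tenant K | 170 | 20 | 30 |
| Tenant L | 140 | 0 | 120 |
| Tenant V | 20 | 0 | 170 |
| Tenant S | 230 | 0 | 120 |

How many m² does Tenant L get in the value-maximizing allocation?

Meeting every minimum uses 10+20+20+0+0+0 = 50 m², leaving 200.
Rank by rent per m²: Tenant S 230 > Tenant K 170 > Tenant L 140 > Tenant A 100 > Tenant E 90 > Tenant V 20.
Tenant S: +120 to 120 (cap) → 80 left.
Tenant K: +10 to 30 (cap) → 70 left.
Only 70 left; Tenant L takes them to reach 70.

70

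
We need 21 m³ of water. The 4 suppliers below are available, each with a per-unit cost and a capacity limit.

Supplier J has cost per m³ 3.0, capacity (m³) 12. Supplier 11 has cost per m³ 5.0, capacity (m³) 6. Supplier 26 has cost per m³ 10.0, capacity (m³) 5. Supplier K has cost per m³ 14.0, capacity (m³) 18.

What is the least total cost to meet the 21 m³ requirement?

Use suppliers in increasing cost order.
Take 12 from Supplier J at 3.0 — need 9 more.
Take 6 from Supplier 11 at 5.0 — need 3 more.
Take 3 from Supplier 26 at 10.0 to finish.
Supplier K: unused.
Cost = 12×3.0 + 6×5.0 + 3×10.0 = 96.

96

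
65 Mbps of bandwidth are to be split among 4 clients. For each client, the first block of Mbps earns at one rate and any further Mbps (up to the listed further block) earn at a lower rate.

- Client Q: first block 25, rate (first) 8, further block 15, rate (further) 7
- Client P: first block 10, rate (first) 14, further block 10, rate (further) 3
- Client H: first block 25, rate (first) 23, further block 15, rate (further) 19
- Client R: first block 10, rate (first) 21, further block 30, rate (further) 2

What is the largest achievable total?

1250

Order all 8 blocks by rate: Client H/first 23 > Client R/first 21 > Client H/second 19 > Client P/first 14 > Client Q/first 8 > Client Q/second 7 > Client P/second 3 > Client R/second 2.
Client H/first (23): +25 ; 40 left.
Client R/first (21): +10 ; 30 left.
Fill Client H second block (15 at 19) ; 15 left.
Client P first at 14: fill all 10 ; 5 left.
5 remain; put them into Client Q first at 8.
Total = 23×25 + 21×10 + 19×15 + 14×10 + 8×5 = 1250.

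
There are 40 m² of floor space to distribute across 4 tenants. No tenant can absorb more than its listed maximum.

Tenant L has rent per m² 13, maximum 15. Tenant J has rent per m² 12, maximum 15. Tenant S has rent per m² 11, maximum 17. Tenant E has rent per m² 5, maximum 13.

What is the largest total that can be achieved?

Rank by rent per m²: Tenant L 13 > Tenant J 12 > Tenant S 11 > Tenant E 5.
Tenant L: +15 to 15 (cap) ; 25 left.
Tenant J takes 15 to reach its cap of 15 ; 10 left.
Tenant S: +10 (room for 17) → 10. Pool exhausted.
Total = 13×15 + 12×15 + 11×10 = 485.

485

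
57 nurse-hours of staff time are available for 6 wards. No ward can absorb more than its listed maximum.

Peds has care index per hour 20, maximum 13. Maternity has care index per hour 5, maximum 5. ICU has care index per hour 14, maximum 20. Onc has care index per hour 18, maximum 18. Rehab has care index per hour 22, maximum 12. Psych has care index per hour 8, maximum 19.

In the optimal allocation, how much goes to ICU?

Rank by care index per hour: Rehab 22 > Peds 20 > Onc 18 > ICU 14 > Psych 8 > Maternity 5.
Give Rehab 12 to hit its cap of 12 — 45 left.
Peds takes 13 to reach its cap of 13 — 32 left.
Onc takes 18 to reach its cap of 18 — 14 left.
ICU has room for 20 but only 14 remain, so it gets 14.

14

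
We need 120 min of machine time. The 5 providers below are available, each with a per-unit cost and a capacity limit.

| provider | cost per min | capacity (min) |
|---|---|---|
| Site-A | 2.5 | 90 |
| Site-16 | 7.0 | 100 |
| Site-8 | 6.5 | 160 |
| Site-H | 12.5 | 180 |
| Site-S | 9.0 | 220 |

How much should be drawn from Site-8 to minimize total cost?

30

Use providers in increasing cost order.
Take 90 from Site-A at 2.5 ; need 30 more.
Site-8 at 6.5: take 30 of its 160 ; requirement met.
Site-16, Site-S, Site-H: unused.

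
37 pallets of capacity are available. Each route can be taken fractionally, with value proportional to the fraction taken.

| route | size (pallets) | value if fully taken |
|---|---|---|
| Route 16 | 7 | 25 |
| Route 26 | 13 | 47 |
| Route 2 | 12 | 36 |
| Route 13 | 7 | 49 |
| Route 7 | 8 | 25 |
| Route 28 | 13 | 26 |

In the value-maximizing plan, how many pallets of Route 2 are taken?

Sort by value density: Route 13 49/7≈7, Route 26 47/13≈3.62, Route 16 25/7≈3.57, Route 7 25/8≈3.12, Route 2 36/12≈3, Route 28 26/13≈2.
All 7 pallets of Route 13 fit (value 49) → 30 remain.
Take all of Route 26 (13 pallets, value 47) → 17 pallets left.
Route 16: take in full, 7 pallets for value 25 → 10 left.
All 8 pallets of Route 7 fit (value 25) → 2 remain.
Only 2 pallets remain; take 2/12 of Route 2 for value 36×2/12 = 6.

2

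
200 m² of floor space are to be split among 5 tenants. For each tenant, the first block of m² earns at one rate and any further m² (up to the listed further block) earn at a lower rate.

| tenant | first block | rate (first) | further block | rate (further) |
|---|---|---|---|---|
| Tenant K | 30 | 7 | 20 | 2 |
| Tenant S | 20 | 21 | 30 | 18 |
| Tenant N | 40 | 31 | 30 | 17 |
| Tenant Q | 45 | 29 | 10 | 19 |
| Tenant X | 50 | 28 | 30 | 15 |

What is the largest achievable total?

5180

Rank every tier by rate: Tenant N/tier1 31 > Tenant Q/tier1 29 > Tenant X/tier1 28 > Tenant S/tier1 21 > Tenant Q/tier2 19 > Tenant S/tier2 18 > Tenant N/tier2 17 > Tenant X/tier2 15 > Tenant K/tier1 7 > Tenant K/tier2 2.
Tenant N tier1 at 31: fill all 40 ; 160 left.
Tenant Q/tier1 (29): +45 ; 115 left.
Tenant X tier1 at 28: fill all 50 ; 65 left.
Tenant S tier1 at 21: fill all 20 ; 45 left.
Fill Tenant Q tier2 block (10 at 19) ; 35 left.
Tenant S tier2 at 18: fill all 30 ; 5 left.
Tenant N tier2 at 17: only 5 left, fill 5.
Total = 31×40 + 29×45 + 28×50 + 21×20 + 19×10 + 18×30 + 17×5 = 5180.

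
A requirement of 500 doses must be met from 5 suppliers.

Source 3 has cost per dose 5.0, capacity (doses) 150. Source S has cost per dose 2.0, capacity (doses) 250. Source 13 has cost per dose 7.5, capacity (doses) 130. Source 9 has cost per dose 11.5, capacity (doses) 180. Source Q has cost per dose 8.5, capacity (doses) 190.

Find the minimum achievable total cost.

Use suppliers in increasing cost order.
Source S (2.0): use full 250 ; 250 doses to go.
Source 3 (5.0): use full 150 ; 100 doses to go.
Take 100 from Source 13 at 7.5 to finish.
Source Q, Source 9: unused.
Cost = 250×2.0 + 150×5.0 + 100×7.5 = 2000.

2000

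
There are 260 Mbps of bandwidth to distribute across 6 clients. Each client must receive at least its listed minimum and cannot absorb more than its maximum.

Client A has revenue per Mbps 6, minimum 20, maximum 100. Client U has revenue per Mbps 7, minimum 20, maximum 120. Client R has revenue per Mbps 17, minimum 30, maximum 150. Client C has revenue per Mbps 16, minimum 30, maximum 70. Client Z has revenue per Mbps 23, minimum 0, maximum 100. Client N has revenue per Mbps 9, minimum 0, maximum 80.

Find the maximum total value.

Meeting every minimum uses 20+20+30+30+0+0 = 100 Mbps, leaving 160.
Rank by revenue per Mbps: Client Z 23 > Client R 17 > Client C 16 > Client N 9 > Client U 7 > Client A 6.
Give Client Z 100 more to hit its cap of 100 ; 60 left.
Only 60 left; Client R takes them to reach 90.
Total = 6×20 + 7×20 + 17×90 + 16×30 + 23×100 = 4570.

4570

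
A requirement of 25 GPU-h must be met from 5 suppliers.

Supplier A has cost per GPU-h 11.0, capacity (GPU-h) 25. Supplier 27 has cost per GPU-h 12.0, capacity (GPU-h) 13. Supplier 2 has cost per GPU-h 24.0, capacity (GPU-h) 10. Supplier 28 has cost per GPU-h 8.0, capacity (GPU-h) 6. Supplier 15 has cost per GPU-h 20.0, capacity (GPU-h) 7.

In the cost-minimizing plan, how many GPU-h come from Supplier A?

Use suppliers in increasing cost order.
Take 6 from Supplier 28 at 8.0 → need 19 more.
Supplier A (11.0): take the remaining 19 → done.
Supplier 27, Supplier 15, Supplier 2: unused.

19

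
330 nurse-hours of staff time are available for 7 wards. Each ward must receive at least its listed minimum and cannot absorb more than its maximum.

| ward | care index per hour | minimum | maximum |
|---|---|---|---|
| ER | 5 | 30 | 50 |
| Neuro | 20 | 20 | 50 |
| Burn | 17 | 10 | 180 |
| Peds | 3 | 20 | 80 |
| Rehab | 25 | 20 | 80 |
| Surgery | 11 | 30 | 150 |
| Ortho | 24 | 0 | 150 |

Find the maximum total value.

Meeting every minimum uses 30+20+10+20+20+30+0 = 130 nurse-hours, leaving 200.
Rank by care index per hour: Rehab 25 > Ortho 24 > Neuro 20 > Burn 17 > Surgery 11 > ER 5 > Peds 3.
Give Rehab 60 more to hit its cap of 80 — 140 left.
Ortho has room for 150 more but only 140 remain, so it gets 140.
Total = 5×30 + 20×20 + 17×10 + 3×20 + 25×80 + 11×30 + 24×140 = 6470.

6470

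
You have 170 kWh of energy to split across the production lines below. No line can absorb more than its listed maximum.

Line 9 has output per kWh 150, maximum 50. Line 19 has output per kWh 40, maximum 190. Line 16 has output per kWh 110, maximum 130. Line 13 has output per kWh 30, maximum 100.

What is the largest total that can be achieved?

20700

Order the production lines by output per kWh: Line 9 150 > Line 16 110 > Line 19 40 > Line 13 30.
Line 9 takes 50 to reach its cap of 50 ; 120 left.
Line 16: +120 (room for 130) → 120. Pool exhausted.
Total = 150×50 + 110×120 = 20700.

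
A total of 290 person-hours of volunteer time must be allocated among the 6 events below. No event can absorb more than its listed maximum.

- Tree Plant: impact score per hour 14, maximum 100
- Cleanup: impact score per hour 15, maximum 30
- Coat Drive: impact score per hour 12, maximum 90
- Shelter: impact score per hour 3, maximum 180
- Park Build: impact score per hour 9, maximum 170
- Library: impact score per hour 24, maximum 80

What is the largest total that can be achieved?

Rank by impact score per hour: Library 24 > Cleanup 15 > Tree Plant 14 > Coat Drive 12 > Park Build 9 > Shelter 3.
Library takes 80 to reach its cap of 80 — 210 left.
Give Cleanup 30 to hit its cap of 30 — 180 left.
Give Tree Plant 100 to hit its cap of 100 — 80 left.
Coat Drive has room for 90 but only 80 remain, so it gets 80.
Total = 14×100 + 15×30 + 12×80 + 24×80 = 4730.

4730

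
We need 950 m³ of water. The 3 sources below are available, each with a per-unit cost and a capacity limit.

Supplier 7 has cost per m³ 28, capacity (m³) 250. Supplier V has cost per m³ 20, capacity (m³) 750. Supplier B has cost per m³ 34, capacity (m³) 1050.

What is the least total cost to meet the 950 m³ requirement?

20600

Fill from the cheapest source first.
Supplier V (20): use full 750 → 200 m³ to go.
Supplier 7 at 28: take 200 of its 250 → requirement met.
Supplier B: unused.
Cost = 750×20 + 200×28 = 20600.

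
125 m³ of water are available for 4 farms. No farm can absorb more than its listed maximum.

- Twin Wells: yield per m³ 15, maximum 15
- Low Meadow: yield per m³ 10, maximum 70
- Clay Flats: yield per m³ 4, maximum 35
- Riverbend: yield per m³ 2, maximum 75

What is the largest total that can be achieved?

1075

Highest yield per m³ first: Twin Wells 15 > Low Meadow 10 > Clay Flats 4 > Riverbend 2.
Twin Wells takes 15 to reach its cap of 15 — 110 left.
Give Low Meadow 70 to hit its cap of 70 — 40 left.
Give Clay Flats 35 to hit its cap of 35 — 5 left.
Riverbend has room for 75 but only 5 remain, so it gets 5.
Total = 15×15 + 10×70 + 4×35 + 2×5 = 1075.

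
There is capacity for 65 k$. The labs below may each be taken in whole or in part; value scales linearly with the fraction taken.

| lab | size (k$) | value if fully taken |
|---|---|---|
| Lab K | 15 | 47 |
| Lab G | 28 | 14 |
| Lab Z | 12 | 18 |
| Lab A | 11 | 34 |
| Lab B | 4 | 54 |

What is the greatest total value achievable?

Rank by value-to-size ratio: Lab B 54/4≈13.5, Lab K 47/15≈3.13, Lab A 34/11≈3.09, Lab Z 18/12≈1.5, Lab G 14/28≈0.5.
Take all of Lab B (4 k$, value 54) → 61 k$ left.
Take all of Lab K (15 k$, value 47) → 46 k$ left.
Take all of Lab A (11 k$, value 34) → 35 k$ left.
Take all of Lab Z (12 k$, value 18) → 23 k$ left.
23 k$ left: a 23/28 share of Lab G gives 14×23/28 = 11.5.
Total value = 164.5.

164.5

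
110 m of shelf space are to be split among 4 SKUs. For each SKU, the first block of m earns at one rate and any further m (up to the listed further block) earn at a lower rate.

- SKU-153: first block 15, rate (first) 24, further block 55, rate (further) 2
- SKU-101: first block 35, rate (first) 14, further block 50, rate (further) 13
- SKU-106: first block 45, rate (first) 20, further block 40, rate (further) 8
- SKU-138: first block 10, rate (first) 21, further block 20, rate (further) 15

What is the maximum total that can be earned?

Rank every tier by rate: SKU-153/T1 24 > SKU-138/T1 21 > SKU-106/T1 20 > SKU-138/T2 15 > SKU-101/T1 14 > SKU-101/T2 13 > SKU-106/T2 8 > SKU-153/T2 2.
Fill SKU-153 T1 block (15 at 24) — 95 left.
SKU-138/T1 (21): +10 — 85 left.
Fill SKU-106 T1 block (45 at 20) — 40 left.
Fill SKU-138 T2 block (20 at 15) — 20 left.
SKU-101/T1: +20 of 35 at 14; pool empty.
Total = 24×15 + 21×10 + 20×45 + 15×20 + 14×20 = 2050.

2050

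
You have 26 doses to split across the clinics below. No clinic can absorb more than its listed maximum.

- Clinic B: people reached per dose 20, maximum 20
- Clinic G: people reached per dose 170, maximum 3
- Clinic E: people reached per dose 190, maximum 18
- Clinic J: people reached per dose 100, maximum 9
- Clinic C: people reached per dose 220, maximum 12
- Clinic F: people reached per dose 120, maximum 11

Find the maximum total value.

Order the clinics by people reached per dose: Clinic C 220 > Clinic E 190 > Clinic G 170 > Clinic F 120 > Clinic J 100 > Clinic B 20.
Clinic C: +12 to 12 (cap) ; 14 left.
Clinic E: +14 (room for 18) → 14. Pool exhausted.
Total = 190×14 + 220×12 = 5300.

5300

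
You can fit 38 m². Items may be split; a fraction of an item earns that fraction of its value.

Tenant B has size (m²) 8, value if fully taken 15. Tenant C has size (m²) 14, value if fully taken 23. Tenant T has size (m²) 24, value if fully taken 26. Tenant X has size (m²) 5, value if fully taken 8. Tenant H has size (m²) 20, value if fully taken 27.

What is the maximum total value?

Rank by value-to-size ratio: Tenant B 15/8≈1.88, Tenant C 23/14≈1.64, Tenant X 8/5≈1.6, Tenant H 27/20≈1.35, Tenant T 26/24≈1.08.
Take all of Tenant B (8 m², value 15) ; 30 m² left.
All 14 m² of Tenant C fit (value 23) ; 16 remain.
All 5 m² of Tenant X fit (value 8) ; 11 remain.
11 m² left: a 11/20 share of Tenant H gives 27×11/20 = 14.85.
Total value = 60.85.

60.85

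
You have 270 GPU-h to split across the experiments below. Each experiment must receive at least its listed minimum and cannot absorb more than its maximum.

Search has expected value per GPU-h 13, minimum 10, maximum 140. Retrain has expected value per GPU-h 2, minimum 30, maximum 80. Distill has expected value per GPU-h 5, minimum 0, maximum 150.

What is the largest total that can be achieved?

Meeting every minimum uses 10+30+0 = 40 GPU-h, leaving 230.
Rank by expected value per GPU-h: Search 13 > Distill 5 > Retrain 2.
Search: +130 to 140 (cap) ; 100 left.
Only 100 left; Distill takes them to reach 100.
Total = 13×140 + 2×30 + 5×100 = 2380.

2380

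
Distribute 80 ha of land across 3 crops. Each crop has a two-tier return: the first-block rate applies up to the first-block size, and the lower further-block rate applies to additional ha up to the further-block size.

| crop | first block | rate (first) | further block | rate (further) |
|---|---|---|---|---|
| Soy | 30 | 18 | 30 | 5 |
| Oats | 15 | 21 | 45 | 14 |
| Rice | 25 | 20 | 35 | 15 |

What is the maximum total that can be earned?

1505

Rank every tier by rate: Oats/T1 21 > Rice/T1 20 > Soy/T1 18 > Rice/T2 15 > Oats/T2 14 > Soy/T2 5.
Oats T1 at 21: fill all 15 → 65 left.
Fill Rice T1 block (25 at 20) → 40 left.
Soy T1 at 18: fill all 30 → 10 left.
Rice/T2: +10 of 35 at 15; pool empty.
Total = 21×15 + 20×25 + 18×30 + 15×10 = 1505.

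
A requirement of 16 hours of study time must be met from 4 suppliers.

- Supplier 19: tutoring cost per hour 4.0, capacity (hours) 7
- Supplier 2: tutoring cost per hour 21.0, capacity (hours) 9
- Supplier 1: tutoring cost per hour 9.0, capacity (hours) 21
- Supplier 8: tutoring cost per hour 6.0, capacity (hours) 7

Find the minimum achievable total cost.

88

Fill from the cheapest supplier first.
Take 7 from Supplier 19 at 4.0 ; need 9 more.
Take 7 from Supplier 8 at 6.0 ; need 2 more.
Supplier 1 (9.0): take the remaining 2 ; done.
Supplier 2: unused.
Cost = 7×4.0 + 7×6.0 + 2×9.0 = 88.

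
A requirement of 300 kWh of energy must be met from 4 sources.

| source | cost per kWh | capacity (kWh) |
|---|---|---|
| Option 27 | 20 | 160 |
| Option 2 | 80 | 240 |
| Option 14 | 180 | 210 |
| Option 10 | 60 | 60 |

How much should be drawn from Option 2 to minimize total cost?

Cheapest first:
Option 27 at 20: take all 160 kWh — 140 still needed.
Option 10 at 60: take all 60 kWh — 80 still needed.
Option 2 (80): take the remaining 80 — done.
Option 14: unused.

80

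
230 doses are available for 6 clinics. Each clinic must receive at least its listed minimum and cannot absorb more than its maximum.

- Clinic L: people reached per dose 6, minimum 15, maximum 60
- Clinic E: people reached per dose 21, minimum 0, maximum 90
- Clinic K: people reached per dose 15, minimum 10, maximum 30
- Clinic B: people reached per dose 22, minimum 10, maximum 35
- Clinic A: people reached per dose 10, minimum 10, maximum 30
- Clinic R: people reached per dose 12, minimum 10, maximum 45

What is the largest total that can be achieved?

3890

Meeting every minimum uses 15+0+10+10+10+10 = 55 doses, leaving 175.
Order the clinics by people reached per dose: Clinic B 22 > Clinic E 21 > Clinic K 15 > Clinic R 12 > Clinic A 10 > Clinic L 6.
Clinic B: +25 to 35 (cap) ; 150 left.
Clinic E: +90 to 90 (cap) ; 60 left.
Clinic K takes 20 more to reach its cap of 30 ; 40 left.
Give Clinic R 35 more to hit its cap of 45 ; 5 left.
Only 5 left; Clinic A takes them to reach 15.
Total = 6×15 + 21×90 + 15×30 + 22×35 + 10×15 + 12×45 = 3890.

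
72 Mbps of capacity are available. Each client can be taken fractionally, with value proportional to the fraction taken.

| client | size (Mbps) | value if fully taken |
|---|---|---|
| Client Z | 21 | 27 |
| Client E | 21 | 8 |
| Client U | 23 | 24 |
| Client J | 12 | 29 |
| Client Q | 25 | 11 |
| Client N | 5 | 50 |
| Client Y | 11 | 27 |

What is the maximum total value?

157

Rank by value-to-size ratio: Client N 50/5≈10, Client Y 27/11≈2.45, Client J 29/12≈2.42, Client Z 27/21≈1.29, Client U 24/23≈1.04, Client Q 11/25≈0.44, Client E 8/21≈0.381.
Take all of Client N (5 Mbps, value 50) → 67 Mbps left.
Client Y: take in full, 11 Mbps for value 27 → 56 left.
Client J: take in full, 12 Mbps for value 29 → 44 left.
Client Z: take in full, 21 Mbps for value 27 → 23 left.
All 23 Mbps of Client U fit (value 24) → 0 remain.
Total value = 157.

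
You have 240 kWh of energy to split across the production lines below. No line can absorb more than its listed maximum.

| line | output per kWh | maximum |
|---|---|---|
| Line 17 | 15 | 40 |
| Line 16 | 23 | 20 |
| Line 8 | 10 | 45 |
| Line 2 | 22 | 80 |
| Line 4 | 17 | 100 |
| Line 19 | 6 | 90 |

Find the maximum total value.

Highest output per kWh first: Line 16 23 > Line 2 22 > Line 4 17 > Line 17 15 > Line 8 10 > Line 19 6.
Line 16 takes 20 to reach its cap of 20 — 220 left.
Line 2 takes 80 to reach its cap of 80 — 140 left.
Line 4 takes 100 to reach its cap of 100 — 40 left.
Line 17: +40 to 40 (cap) — 0 left.
Total = 15×40 + 23×20 + 22×80 + 17×100 = 4520.

4520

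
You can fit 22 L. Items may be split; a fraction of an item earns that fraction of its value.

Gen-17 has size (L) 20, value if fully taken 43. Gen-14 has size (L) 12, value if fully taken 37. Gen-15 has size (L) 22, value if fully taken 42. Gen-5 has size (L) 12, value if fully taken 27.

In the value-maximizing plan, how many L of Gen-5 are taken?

Sort by value density: Gen-14 37/12≈3.08, Gen-5 27/12≈2.25, Gen-17 43/20≈2.15, Gen-15 42/22≈1.91.
All 12 L of Gen-14 fit (value 37) → 10 remain.
10 L left: a 10/12 share of Gen-5 gives 27×10/12 = 22.5.

10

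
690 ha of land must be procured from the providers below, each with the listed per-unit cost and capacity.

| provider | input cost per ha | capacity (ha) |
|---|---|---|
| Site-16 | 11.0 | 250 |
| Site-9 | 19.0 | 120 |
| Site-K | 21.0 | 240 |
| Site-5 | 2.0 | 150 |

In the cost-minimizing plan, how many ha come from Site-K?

170

Use providers in increasing cost order.
Take 150 from Site-5 at 2.0 → need 540 more.
Site-16 (11.0): use full 250 → 290 ha to go.
Site-9 (19.0): use full 120 → 170 ha to go.
Site-K at 21.0: take 170 of its 240 → requirement met.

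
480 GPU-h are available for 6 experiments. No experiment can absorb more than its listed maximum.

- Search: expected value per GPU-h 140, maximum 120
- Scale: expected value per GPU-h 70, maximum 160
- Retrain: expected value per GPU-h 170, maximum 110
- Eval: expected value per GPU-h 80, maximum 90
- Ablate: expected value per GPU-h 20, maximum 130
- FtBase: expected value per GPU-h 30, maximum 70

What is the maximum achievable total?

53900

Highest expected value per GPU-h first: Retrain 170 > Search 140 > Eval 80 > Scale 70 > FtBase 30 > Ablate 20.
Retrain takes 110 to reach its cap of 110 → 370 left.
Search: +120 to 120 (cap) → 250 left.
Eval: +90 to 90 (cap) → 160 left.
Scale: +160 to 160 (cap) → 0 left.
Total = 140×120 + 70×160 + 170×110 + 80×90 = 53900.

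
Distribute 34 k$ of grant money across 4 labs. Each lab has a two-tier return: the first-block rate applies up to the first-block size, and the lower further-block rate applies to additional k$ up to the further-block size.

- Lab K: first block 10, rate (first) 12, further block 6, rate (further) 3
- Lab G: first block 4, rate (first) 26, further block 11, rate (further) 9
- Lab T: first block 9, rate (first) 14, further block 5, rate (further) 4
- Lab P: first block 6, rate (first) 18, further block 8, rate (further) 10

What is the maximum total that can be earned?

Rank every tier by rate: Lab G/tier1 26 > Lab P/tier1 18 > Lab T/tier1 14 > Lab K/tier1 12 > Lab P/tier2 10 > Lab G/tier2 9 > Lab T/tier2 4 > Lab K/tier2 3.
Fill Lab G tier1 block (4 at 26) — 30 left.
Fill Lab P tier1 block (6 at 18) — 24 left.
Lab T tier1 at 14: fill all 9 — 15 left.
Lab K tier1 at 12: fill all 10 — 5 left.
Lab P tier2 at 10: only 5 left, fill 5.
Total = 26×4 + 18×6 + 14×9 + 12×10 + 10×5 = 508.

508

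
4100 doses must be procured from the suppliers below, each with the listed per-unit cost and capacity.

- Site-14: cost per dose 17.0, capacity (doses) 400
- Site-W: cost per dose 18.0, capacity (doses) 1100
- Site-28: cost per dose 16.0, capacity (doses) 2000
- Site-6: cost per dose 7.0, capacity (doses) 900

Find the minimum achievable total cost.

59500

Fill from the cheapest supplier first.
Take 900 from Site-6 at 7.0 — need 3200 more.
Site-28 (16.0): use full 2000 — 1200 doses to go.
Site-14 (17.0): use full 400 — 800 doses to go.
Site-W at 18.0: take 800 of its 1100 — requirement met.
Cost = 900×7.0 + 2000×16.0 + 400×17.0 + 800×18.0 = 59500.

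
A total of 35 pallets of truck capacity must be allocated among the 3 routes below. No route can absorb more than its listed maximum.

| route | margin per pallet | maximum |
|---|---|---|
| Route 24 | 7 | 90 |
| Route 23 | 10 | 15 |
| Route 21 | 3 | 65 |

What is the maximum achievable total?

290

Rank by margin per pallet: Route 23 10 > Route 24 7 > Route 21 3.
Give Route 23 15 to hit its cap of 15 → 20 left.
Route 24 has room for 90 but only 20 remain, so it gets 20.
Total = 7×20 + 10×15 = 290.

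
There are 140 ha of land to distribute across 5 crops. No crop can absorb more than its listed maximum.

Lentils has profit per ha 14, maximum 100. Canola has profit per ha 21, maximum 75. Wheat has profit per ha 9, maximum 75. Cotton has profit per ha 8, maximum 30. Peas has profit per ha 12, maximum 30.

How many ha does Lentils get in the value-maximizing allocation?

65

Rank by profit per ha: Canola 21 > Lentils 14 > Peas 12 > Wheat 9 > Cotton 8.
Canola takes 75 to reach its cap of 75 → 65 left.
Only 65 left; Lentils takes them to reach 65.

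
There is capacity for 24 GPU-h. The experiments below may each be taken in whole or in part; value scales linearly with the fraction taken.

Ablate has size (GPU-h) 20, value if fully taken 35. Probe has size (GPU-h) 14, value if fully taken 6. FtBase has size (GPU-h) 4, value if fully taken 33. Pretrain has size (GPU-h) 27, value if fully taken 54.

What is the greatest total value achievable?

Sort by value density: FtBase 33/4≈8.25, Pretrain 54/27≈2, Ablate 35/20≈1.75, Probe 6/14≈0.429.
FtBase: take in full, 4 GPU-h for value 33 ; 20 left.
Fill the last 20 GPU-h with part of Pretrain: 20/27 of it earns 40.
Total value = 73.

73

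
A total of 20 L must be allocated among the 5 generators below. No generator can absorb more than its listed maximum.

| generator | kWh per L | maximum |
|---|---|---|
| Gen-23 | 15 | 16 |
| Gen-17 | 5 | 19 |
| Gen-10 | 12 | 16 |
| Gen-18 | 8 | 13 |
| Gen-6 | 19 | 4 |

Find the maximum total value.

Highest kWh per L first: Gen-6 19 > Gen-23 15 > Gen-10 12 > Gen-18 8 > Gen-17 5.
Give Gen-6 4 to hit its cap of 4 → 16 left.
Gen-23 takes 16 to reach its cap of 16 → 0 left.
Total = 15×16 + 19×4 = 316.

316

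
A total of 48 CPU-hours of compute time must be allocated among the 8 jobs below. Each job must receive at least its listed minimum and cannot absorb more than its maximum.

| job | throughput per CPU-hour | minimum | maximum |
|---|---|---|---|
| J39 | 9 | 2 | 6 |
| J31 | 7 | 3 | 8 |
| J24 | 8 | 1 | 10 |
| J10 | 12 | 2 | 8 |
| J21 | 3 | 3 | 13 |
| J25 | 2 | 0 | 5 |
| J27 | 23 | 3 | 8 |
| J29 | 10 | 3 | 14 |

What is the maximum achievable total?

Meeting every minimum uses 2+3+1+2+3+0+3+3 = 17 CPU-hours, leaving 31.
Order the jobs by throughput per CPU-hour: J27 23 > J10 12 > J29 10 > J39 9 > J24 8 > J31 7 > J21 3 > J25 2.
J27 takes 5 more to reach its cap of 8 ; 26 left.
J10 takes 6 more to reach its cap of 8 ; 20 left.
Give J29 11 more to hit its cap of 14 ; 9 left.
J39 takes 4 more to reach its cap of 6 ; 5 left.
J24 has room for 9 more but only 5 remain, so it gets 6.
Total = 9×6 + 7×3 + 8×6 + 12×8 + 3×3 + 23×8 + 10×14 = 552.

552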